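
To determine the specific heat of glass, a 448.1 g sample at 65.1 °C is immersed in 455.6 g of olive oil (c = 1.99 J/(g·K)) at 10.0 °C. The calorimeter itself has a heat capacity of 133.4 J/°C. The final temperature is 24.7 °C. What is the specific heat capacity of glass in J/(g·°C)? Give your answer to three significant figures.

c = 0.845 J/(g·°C)

q_gained = (455.6 × 1.99 + 133.4) × (24.7 − 10.0) = 15290 J
q_lost = 448.1 × c × (65.1 − 24.7) = 18103.24 c
Set equal: c = 15290 / 18103.24 = 0.845 J/(g·°C)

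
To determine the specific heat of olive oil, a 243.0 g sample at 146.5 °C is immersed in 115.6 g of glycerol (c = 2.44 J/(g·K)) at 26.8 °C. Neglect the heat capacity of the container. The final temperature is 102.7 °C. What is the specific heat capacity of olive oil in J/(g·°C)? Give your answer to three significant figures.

q_gained = (115.6 × 2.44) × (102.7 − 26.8) = 21410 J
q_lost = 243.0 × c × (146.5 − 102.7) = 10643.4 c
Set equal: c = 21410 / 10643.4 = 2.01 J/(g·°C)

c = 2.01 J/(g·°C)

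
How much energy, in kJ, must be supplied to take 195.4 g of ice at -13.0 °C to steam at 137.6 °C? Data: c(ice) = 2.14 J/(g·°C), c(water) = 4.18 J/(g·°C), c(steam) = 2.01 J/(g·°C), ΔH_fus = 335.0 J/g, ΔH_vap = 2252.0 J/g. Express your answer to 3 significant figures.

q1 (heat ice -13.0→0.0 °C): 195.4 × 2.14 × 13.0 = 5436 J
q2 (melt at 0 °C): 195.4 × 335.0 = 65459 J
q3 (heat water 0.0→100.0 °C): 195.4 × 4.18 × 100.0 = 81677 J
q4 (vaporize at 100 °C): 195.4 × 2252.0 = 440041 J
q5 (heat steam 100.0→137.6 °C): 195.4 × 2.01 × 37.6 = 14768 J
Total: 5436 + 65459 + 81677 + 440041 + 14768 = 607381 J = 607 kJ

q = 607 kJ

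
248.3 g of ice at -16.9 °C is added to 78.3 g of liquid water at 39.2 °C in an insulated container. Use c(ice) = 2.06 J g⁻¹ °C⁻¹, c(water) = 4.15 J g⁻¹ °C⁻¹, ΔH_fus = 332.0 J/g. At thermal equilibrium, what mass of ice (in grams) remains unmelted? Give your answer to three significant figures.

Heat to warm all ice to 0 °C: 248.3×2.06×16.9 = 8644.3 J
Heat released by water cooling to 0 °C: 78.3×4.15×39.2 = 12738 J
12738 J < 8644.3 + 248.3×332.0 = 91079.9 J, so not all ice melts; final T = 0 °C.
Heat left for melting: 12738 − 8644.3 = 4093.7 J
Mass melted = 4093.7 / 332.0 = 12.33 g
Ice remaining = 248.3 − 12.33 = 235.97 g

m_ice remaining = 236 g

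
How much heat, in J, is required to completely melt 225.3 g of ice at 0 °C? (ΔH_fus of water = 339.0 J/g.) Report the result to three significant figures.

q = m × ΔH_fus = 225.3 × 339.0 = 76380 J

q = 76400 J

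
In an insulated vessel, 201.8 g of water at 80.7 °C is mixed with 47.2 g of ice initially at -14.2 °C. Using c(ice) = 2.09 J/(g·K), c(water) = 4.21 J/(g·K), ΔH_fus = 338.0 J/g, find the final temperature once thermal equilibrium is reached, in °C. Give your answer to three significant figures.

T_f = 48.8 °C

Heat to bring ice to 0 °C and melt it: q₁ = 47.2×2.09×14.2 + 47.2×338.0 = 17354 J
Heat the water can supply cooling to 0 °C: 201.8×4.21×80.7 = 68560.9 J > q₁, so all ice melts.
Energy balance: 201.8×4.21×(80.7 − T) = 17354 + 47.2×4.21×(T − 0)
849.578(80.7 − T) = 17354 + 198.712 T
68560.9 − 17354 = 1048.290 T
T = 51206.9 / 1048.290 = 48.848 °C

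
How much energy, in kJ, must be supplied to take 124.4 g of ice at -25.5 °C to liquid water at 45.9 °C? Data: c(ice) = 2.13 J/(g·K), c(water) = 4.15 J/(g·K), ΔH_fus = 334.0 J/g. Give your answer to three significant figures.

q = 72.0 kJ

q1 (heat ice -25.5→0.0 °C): 124.4 × 2.13 × 25.5 = 6757 J
q2 (melt at 0 °C): 124.4 × 334.0 = 41550 J
q3 (heat water 0.0→45.9 °C): 124.4 × 4.15 × 45.9 = 23696 J
Total: 6757 + 41550 + 23696 = 72003 J = 72.0 kJ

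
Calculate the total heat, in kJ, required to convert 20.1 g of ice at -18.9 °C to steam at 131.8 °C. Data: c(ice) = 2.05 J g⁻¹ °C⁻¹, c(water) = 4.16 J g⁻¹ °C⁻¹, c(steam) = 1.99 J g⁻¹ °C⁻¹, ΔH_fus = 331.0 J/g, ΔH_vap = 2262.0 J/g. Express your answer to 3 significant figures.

q = 62.5 kJ

q1 (heat ice -18.9→0.0 °C): 20.1 × 2.05 × 18.9 = 779 J
q2 (melt at 0 °C): 20.1 × 331.0 = 6653 J
q3 (heat water 0.0→100.0 °C): 20.1 × 4.16 × 100.0 = 8362 J
q4 (vaporize at 100 °C): 20.1 × 2262.0 = 45466 J
q5 (heat steam 100.0→131.8 °C): 20.1 × 1.99 × 31.8 = 1272 J
Total: 779 + 6653 + 8362 + 45466 + 1272 = 62532 J = 62.5 kJ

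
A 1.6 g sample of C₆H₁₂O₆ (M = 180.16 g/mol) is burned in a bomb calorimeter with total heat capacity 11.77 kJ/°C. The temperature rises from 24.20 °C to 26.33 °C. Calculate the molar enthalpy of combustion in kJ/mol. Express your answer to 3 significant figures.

ΔH = -2820 kJ/mol

ΔT = 26.33 − 24.20 = 2.13 °C
q_cal = C_cal × ΔT = 11.77 × 2.13 = 25.0701 kJ
n = 1.6 / 180.16 = 0.008881 mol
q_rxn = −q_cal = -25.0701 kJ
ΔH = -25.0701 / 0.008881 = -2823 kJ/mol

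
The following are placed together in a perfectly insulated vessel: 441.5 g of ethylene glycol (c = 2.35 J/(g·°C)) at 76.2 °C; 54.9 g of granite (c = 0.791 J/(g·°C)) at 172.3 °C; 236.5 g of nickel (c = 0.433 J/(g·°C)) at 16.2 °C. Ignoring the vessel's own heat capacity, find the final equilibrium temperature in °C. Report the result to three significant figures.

T_f = 74.5 °C

Σ mᵢcᵢ(T − Tᵢ) = 0  ⇒  T = Σ mᵢcᵢTᵢ / Σ mᵢcᵢ
Σ mᵢcᵢ = 441.5×2.35 + 54.9×0.791 + 236.5×0.433 = 1183.3554
Σ mᵢcᵢTᵢ = 1037.525×76.2 + 43.4259×172.3 + 102.4045×16.2 = 88201
T = 88201 / 1183.3554 = 74.53 °C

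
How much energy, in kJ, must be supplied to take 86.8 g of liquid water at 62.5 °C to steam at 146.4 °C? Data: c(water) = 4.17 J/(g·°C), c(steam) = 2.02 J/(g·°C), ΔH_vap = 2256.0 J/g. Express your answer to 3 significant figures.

q1 (heat water 62.5→100.0 °C): 86.8 × 4.17 × 37.5 = 13573 J
q2 (vaporize at 100 °C): 86.8 × 2256.0 = 195821 J
q3 (heat steam 100.0→146.4 °C): 86.8 × 2.02 × 46.4 = 8136 J
Total: 13573 + 195821 + 8136 = 217530 J = 218 kJ

q = 218 kJ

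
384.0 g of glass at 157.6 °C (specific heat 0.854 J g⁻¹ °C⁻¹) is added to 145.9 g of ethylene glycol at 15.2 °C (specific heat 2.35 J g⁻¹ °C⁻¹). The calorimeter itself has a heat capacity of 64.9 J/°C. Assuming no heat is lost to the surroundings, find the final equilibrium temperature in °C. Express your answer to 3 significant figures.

T_f = 78.7 °C

Heat lost by glass = heat gained by ethylene glycol + calorimeter.
(384.0)(0.854)(157.6 − T) = [(145.9)(2.35) + 64.9](T − 15.2)
327.936 (157.6 − T) = 407.765 (T − 15.2)
51683 − 327.936 T = 407.765 T − 6198.0
57881.0 = 735.701 T
T = 78.67 °C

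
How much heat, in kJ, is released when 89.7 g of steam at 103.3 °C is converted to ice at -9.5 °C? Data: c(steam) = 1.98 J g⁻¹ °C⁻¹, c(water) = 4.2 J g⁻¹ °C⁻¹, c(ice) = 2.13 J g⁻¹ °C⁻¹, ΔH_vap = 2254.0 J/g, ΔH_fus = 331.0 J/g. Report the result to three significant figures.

q1 (cool steam 103.3→100 °C): 89.7 × 1.98 × 3.3 = 586 J
q2 (condense at 100 °C): 89.7 × 2254.0 = 202184 J
q3 (cool water 100→0 °C): 89.7 × 4.2 × 100.0 = 37674 J
q4 (freeze at 0 °C): 89.7 × 331.0 = 29691 J
q5 (cool ice 0→-9.5 °C): 89.7 × 2.13 × 9.5 = 1815 J
Total: 586 + 202184 + 37674 + 29691 + 1815 = 271950 J = 272 kJ

q = 272 kJ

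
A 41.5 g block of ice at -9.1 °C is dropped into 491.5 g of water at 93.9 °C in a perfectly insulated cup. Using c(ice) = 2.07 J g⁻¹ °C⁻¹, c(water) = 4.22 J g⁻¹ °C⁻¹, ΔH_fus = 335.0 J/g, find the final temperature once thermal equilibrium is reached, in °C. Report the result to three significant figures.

T_f = 80.1 °C

Heat to bring ice to 0 °C and melt it: q₁ = 41.5×2.07×9.1 + 41.5×335.0 = 14684 J
Heat the water can supply cooling to 0 °C: 491.5×4.22×93.9 = 194761 J > q₁, so all ice melts.
Energy balance: 491.5×4.22×(93.9 − T) = 14684 + 41.5×4.22×(T − 0)
2074.13(93.9 − T) = 14684 + 175.13 T
194761 − 14684 = 2249.26 T
T = 180077 / 2249.26 = 80.06 °C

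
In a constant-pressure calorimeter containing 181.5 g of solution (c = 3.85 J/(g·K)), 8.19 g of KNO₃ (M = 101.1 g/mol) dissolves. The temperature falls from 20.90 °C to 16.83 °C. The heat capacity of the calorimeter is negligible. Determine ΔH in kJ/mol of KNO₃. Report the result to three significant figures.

ΔH = 35.1 kJ/mol

|ΔT| = |16.83 − 20.90| = 4.07 °C
|q_surr| = (181.5 × 3.85) × 4.07 = 698.775 × 4.07 = 2844 J
n(KNO₃) = 8.19 / 101.1 = 0.08101 mol
Temperature fell, so q_rxn = +|q_surr| = 2.844 kJ
ΔH = q_rxn / n = 35.11 kJ/mol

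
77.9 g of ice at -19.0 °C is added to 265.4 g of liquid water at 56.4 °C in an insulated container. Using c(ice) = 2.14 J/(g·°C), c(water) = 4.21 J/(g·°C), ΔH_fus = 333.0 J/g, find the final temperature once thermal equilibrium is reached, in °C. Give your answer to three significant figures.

T_f = 23.5 °C

Heat to bring ice to 0 °C and melt it: q₁ = 77.9×2.14×19.0 + 77.9×333.0 = 29108 J
Heat the water can supply cooling to 0 °C: 265.4×4.21×56.4 = 63017.6 J > q₁, so all ice melts.
Energy balance: 265.4×4.21×(56.4 − T) = 29108 + 77.9×4.21×(T − 0)
1117.334(56.4 − T) = 29108 + 327.959 T
63017.6 − 29108 = 1445.293 T
T = 33909.6 / 1445.293 = 23.46 °C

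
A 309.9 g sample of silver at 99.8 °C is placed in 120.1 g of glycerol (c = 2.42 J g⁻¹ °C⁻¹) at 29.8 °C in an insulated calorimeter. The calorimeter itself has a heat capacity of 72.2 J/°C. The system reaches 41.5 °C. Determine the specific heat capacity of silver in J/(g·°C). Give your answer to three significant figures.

q_gained = (120.1 × 2.42 + 72.2) × (41.5 − 29.8) = 4245 J
q_lost = 309.9 × c × (99.8 − 41.5) = 18067.17 c
Set equal: c = 4245 / 18067.17 = 0.235 J/(g·°C)

c = 0.235 J/(g·°C)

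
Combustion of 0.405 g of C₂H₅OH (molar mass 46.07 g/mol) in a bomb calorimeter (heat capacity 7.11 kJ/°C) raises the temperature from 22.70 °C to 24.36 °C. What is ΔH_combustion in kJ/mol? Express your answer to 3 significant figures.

ΔT = 24.36 − 22.70 = 1.66 °C
q_cal = C_cal × ΔT = 7.11 × 1.66 = 11.8026 kJ
n = 0.405 / 46.07 = 0.008791 mol
q_rxn = −q_cal = -11.8026 kJ
ΔH = -11.8026 / 0.008791 = -1343 kJ/mol

ΔH = -1340 kJ/mol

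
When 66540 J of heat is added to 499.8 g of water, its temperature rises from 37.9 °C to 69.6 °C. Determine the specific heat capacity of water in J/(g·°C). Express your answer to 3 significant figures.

c = 4.20 J/(g·°C)

c = q / (m ΔT) = 66540 / (499.8 × 31.7)
c = 66540 / 15843.66 = 4.20 J/(g·°C)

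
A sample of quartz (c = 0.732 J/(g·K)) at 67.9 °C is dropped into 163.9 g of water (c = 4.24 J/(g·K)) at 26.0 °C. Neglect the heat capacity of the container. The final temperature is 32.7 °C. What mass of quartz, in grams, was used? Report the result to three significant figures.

m = 181 g

q_gained = (163.9 × 4.24) × (32.7 − 26.0) = 4656 J
q_lost = m × 0.732 × (67.9 − 32.7) = 25.7664 m
m = 4656 / 25.7664 = 181 g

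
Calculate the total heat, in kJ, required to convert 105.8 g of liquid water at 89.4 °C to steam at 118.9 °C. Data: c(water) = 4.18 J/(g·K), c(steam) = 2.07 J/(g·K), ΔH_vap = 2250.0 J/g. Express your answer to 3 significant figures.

q = 247 kJ

q1 (heat water 89.4→100.0 °C): 105.8 × 4.18 × 10.6 = 4688 J
q2 (vaporize at 100 °C): 105.8 × 2250.0 = 238050 J
q3 (heat steam 100.0→118.9 °C): 105.8 × 2.07 × 18.9 = 4139 J
Total: 4688 + 238050 + 4139 = 246877 J = 247 kJ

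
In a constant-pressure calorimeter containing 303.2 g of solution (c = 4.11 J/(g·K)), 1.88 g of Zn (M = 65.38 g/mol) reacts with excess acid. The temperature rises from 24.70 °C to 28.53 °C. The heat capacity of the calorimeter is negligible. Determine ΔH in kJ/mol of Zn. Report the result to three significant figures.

|ΔT| = |28.53 − 24.70| = 3.83 °C
|q_surr| = (303.2 × 4.11) × 3.83 = 1246.152 × 3.83 = 4773 J
n(Zn) = 1.88 / 65.38 = 0.02875 mol
Temperature rose, so q_rxn = −|q_surr| = -4.773 kJ
ΔH = q_rxn / n = -166.0 kJ/mol

ΔH = -166 kJ/mol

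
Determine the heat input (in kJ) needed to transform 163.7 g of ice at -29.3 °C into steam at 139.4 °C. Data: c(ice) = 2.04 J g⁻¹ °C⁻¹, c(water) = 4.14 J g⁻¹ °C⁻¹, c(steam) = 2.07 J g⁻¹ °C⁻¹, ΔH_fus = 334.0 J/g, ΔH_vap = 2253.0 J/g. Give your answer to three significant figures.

q1 (heat ice -29.3→0.0 °C): 163.7 × 2.04 × 29.3 = 9785 J
q2 (melt at 0 °C): 163.7 × 334.0 = 54676 J
q3 (heat water 0.0→100.0 °C): 163.7 × 4.14 × 100.0 = 67772 J
q4 (vaporize at 100 °C): 163.7 × 2253.0 = 368816 J
q5 (heat steam 100.0→139.4 °C): 163.7 × 2.07 × 39.4 = 13351 J
Total: 9785 + 54676 + 67772 + 368816 + 13351 = 514400 J = 514 kJ

q = 514 kJ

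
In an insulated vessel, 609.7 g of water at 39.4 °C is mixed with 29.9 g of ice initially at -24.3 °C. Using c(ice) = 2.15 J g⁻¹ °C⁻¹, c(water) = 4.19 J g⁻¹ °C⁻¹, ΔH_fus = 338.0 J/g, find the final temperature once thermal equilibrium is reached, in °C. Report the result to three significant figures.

T_f = 33.2 °C

Heat to bring ice to 0 °C and melt it: q₁ = 29.9×2.15×24.3 + 29.9×338.0 = 11668 J
Heat the water can supply cooling to 0 °C: 609.7×4.19×39.4 = 100653 J > q₁, so all ice melts.
Energy balance: 609.7×4.19×(39.4 − T) = 11668 + 29.9×4.19×(T − 0)
2554.643(39.4 − T) = 11668 + 125.281 T
100653 − 11668 = 2679.924 T
T = 88985 / 2679.924 = 33.20 °C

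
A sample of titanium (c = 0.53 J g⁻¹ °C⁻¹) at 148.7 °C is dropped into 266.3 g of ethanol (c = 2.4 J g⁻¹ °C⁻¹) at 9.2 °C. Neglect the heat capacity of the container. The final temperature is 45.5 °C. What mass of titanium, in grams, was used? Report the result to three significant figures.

q_gained = (266.3 × 2.4) × (45.5 − 9.2) = 23200 J
q_lost = m × 0.53 × (148.7 − 45.5) = 54.696 m
m = 23200 / 54.696 = 424 g

m = 424 g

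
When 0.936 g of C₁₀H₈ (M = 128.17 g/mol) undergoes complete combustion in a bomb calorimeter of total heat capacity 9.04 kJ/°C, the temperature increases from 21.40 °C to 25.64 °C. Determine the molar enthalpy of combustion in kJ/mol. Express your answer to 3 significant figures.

ΔH = -5250 kJ/mol

ΔT = 25.64 − 21.40 = 4.24 °C
q_cal = C_cal × ΔT = 9.04 × 4.24 = 38.3296 kJ
n = 0.936 / 128.17 = 0.007303 mol
q_rxn = −q_cal = -38.3296 kJ
ΔH = -38.3296 / 0.007303 = -5248 kJ/mol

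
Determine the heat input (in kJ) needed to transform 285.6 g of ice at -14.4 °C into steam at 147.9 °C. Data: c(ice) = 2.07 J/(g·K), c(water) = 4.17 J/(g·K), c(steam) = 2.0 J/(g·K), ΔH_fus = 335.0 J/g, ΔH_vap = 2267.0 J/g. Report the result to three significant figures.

q1 (heat ice -14.4→0.0 °C): 285.6 × 2.07 × 14.4 = 8513 J
q2 (melt at 0 °C): 285.6 × 335.0 = 95676 J
q3 (heat water 0.0→100.0 °C): 285.6 × 4.17 × 100.0 = 119095 J
q4 (vaporize at 100 °C): 285.6 × 2267.0 = 647455 J
q5 (heat steam 100.0→147.9 °C): 285.6 × 2.0 × 47.9 = 27360 J
Total: 8513 + 95676 + 119095 + 647455 + 27360 = 898099 J = 898 kJ

q = 898 kJ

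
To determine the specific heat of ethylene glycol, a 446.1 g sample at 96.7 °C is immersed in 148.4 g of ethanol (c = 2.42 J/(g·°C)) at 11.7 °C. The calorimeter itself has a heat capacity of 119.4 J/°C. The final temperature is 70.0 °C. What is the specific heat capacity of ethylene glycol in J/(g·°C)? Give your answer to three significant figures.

c = 2.34 J/(g·°C)

q_gained = (148.4 × 2.42 + 119.4) × (70.0 − 11.7) = 27900 J
q_lost = 446.1 × c × (96.7 − 70.0) = 11910.87 c
Set equal: c = 27900 / 11910.87 = 2.34 J/(g·°C)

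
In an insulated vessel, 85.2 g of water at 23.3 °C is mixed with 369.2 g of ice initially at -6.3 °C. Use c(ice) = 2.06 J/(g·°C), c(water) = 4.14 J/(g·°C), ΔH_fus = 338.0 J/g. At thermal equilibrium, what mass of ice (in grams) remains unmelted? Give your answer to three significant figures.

Heat to warm all ice to 0 °C: 369.2×2.06×6.3 = 4791.5 J
Heat released by water cooling to 0 °C: 85.2×4.14×23.3 = 8218.6 J
8218.6 J < 4791.5 + 369.2×338.0 = 129581.1 J, so not all ice melts; final T = 0 °C.
Heat left for melting: 8218.6 − 4791.5 = 3427.1 J
Mass melted = 3427.1 / 338.0 = 10.14 g
Ice remaining = 369.2 − 10.14 = 359.06 g

m_ice remaining = 359 g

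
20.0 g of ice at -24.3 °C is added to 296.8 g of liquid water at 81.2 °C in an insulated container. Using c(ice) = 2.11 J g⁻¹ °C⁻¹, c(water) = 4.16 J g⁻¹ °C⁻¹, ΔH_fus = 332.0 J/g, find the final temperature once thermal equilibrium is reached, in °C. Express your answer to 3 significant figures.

T_f = 70.3 °C

Heat to bring ice to 0 °C and melt it: q₁ = 20.0×2.11×24.3 + 20.0×332.0 = 7665.5 J
Heat the water can supply cooling to 0 °C: 296.8×4.16×81.2 = 100257 J > q₁, so all ice melts.
Energy balance: 296.8×4.16×(81.2 − T) = 7665.5 + 20.0×4.16×(T − 0)
1234.688(81.2 − T) = 7665.5 + 83.2 T
100257 − 7665.5 = 1317.888 T
T = 92591.5 / 1317.888 = 70.26 °C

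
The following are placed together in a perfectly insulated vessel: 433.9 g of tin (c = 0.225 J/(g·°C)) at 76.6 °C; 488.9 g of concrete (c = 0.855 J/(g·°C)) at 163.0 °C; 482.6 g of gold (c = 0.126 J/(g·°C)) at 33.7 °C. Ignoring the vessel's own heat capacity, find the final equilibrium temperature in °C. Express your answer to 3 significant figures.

T_f = 135 °C

Σ mᵢcᵢ(T − Tᵢ) = 0  ⇒  T = Σ mᵢcᵢTᵢ / Σ mᵢcᵢ
Σ mᵢcᵢ = 433.9×0.225 + 488.9×0.855 + 482.6×0.126 = 576.4446
Σ mᵢcᵢTᵢ = 97.6275×76.6 + 418.0095×163.0 + 60.8076×33.7 = 77663
T = 77663 / 576.4446 = 134.7 °C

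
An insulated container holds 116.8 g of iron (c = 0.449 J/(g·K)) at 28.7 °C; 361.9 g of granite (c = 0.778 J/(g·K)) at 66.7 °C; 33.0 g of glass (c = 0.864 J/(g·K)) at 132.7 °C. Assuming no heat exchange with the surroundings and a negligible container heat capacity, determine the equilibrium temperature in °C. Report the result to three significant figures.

Σ mᵢcᵢ(T − Tᵢ) = 0  ⇒  T = Σ mᵢcᵢTᵢ / Σ mᵢcᵢ
Σ mᵢcᵢ = 116.8×0.449 + 361.9×0.778 + 33.0×0.864 = 362.5134
Σ mᵢcᵢTᵢ = 52.4432×28.7 + 281.5582×66.7 + 28.512×132.7 = 24069
T = 24069 / 362.5134 = 66.39 °C

T_f = 66.4 °C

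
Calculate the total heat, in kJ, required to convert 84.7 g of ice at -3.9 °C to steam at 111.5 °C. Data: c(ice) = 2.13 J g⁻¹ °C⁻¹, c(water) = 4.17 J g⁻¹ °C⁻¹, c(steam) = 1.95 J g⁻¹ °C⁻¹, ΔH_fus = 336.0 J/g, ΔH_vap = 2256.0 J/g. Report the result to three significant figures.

q1 (heat ice -3.9→0.0 °C): 84.7 × 2.13 × 3.9 = 704 J
q2 (melt at 0 °C): 84.7 × 336.0 = 28459 J
q3 (heat water 0.0→100.0 °C): 84.7 × 4.17 × 100.0 = 35320 J
q4 (vaporize at 100 °C): 84.7 × 2256.0 = 191083 J
q5 (heat steam 100.0→111.5 °C): 84.7 × 1.95 × 11.5 = 1899 J
Total: 704 + 28459 + 35320 + 191083 + 1899 = 257465 J = 257 kJ

q = 257 kJ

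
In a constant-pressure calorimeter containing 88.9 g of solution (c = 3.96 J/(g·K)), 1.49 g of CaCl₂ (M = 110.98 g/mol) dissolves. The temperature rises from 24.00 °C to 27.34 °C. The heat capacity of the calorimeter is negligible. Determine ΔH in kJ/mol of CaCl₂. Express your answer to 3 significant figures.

ΔH = -87.6 kJ/mol

|ΔT| = |27.34 − 24.00| = 3.34 °C
|q_surr| = (88.9 × 3.96) × 3.34 = 352.044 × 3.34 = 1176 J
n(CaCl₂) = 1.49 / 110.98 = 0.01343 mol
Temperature rose, so q_rxn = −|q_surr| = -1.176 kJ
ΔH = q_rxn / n = -87.57 kJ/mol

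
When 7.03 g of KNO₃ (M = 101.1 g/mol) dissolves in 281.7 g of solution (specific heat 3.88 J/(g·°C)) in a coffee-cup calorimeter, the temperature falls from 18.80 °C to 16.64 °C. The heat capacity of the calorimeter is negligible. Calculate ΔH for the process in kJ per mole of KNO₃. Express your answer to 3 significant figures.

ΔH = 34.0 kJ/mol

|ΔT| = |16.64 − 18.80| = 2.16 °C
|q_surr| = (281.7 × 3.88) × 2.16 = 1092.996 × 2.16 = 2361 J
n(KNO₃) = 7.03 / 101.1 = 0.06954 mol
Temperature fell, so q_rxn = +|q_surr| = 2.361 kJ
ΔH = q_rxn / n = 33.95 kJ/mol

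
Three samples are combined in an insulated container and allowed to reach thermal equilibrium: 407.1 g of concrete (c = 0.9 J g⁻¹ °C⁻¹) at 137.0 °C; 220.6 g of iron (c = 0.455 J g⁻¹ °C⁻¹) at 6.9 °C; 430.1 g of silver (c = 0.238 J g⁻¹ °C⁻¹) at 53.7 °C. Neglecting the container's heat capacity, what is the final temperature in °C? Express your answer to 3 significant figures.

Σ mᵢcᵢ(T − Tᵢ) = 0  ⇒  T = Σ mᵢcᵢTᵢ / Σ mᵢcᵢ
Σ mᵢcᵢ = 407.1×0.9 + 220.6×0.455 + 430.1×0.238 = 569.1268
Σ mᵢcᵢTᵢ = 366.39×137.0 + 100.373×6.9 + 102.3638×53.7 = 56385
T = 56385 / 569.1268 = 99.07 °C

T_f = 99.1 °C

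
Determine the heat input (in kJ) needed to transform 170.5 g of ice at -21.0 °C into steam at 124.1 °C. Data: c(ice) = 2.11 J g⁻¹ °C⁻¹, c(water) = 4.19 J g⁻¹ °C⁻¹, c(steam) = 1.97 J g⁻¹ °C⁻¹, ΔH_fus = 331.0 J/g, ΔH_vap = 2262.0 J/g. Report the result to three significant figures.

q1 (heat ice -21.0→0.0 °C): 170.5 × 2.11 × 21.0 = 7555 J
q2 (melt at 0 °C): 170.5 × 331.0 = 56436 J
q3 (heat water 0.0→100.0 °C): 170.5 × 4.19 × 100.0 = 71440 J
q4 (vaporize at 100 °C): 170.5 × 2262.0 = 385671 J
q5 (heat steam 100.0→124.1 °C): 170.5 × 1.97 × 24.1 = 8095 J
Total: 7555 + 56436 + 71440 + 385671 + 8095 = 529197 J = 529 kJ

q = 529 kJ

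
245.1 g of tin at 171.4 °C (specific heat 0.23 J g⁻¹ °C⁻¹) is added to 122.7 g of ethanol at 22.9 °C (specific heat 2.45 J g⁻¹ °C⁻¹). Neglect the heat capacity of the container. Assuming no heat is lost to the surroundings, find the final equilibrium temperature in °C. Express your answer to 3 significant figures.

T_f = 46.4 °C

Heat lost by tin = heat gained by ethanol.
(245.1)(0.23)(171.4 − T) = (122.7)(2.45)(T − 22.9)
56.373 (171.4 − T) = 300.615 (T − 22.9)
9662.3 − 56.373 T = 300.615 T − 6884.1
16546.4 = 356.988 T
T = 46.35 °C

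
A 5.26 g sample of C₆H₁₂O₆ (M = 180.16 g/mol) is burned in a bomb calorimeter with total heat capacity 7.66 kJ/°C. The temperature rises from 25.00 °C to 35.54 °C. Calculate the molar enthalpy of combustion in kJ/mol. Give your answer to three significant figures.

ΔH = -2770 kJ/mol

ΔT = 35.54 − 25.00 = 10.54 °C
q_cal = C_cal × ΔT = 7.66 × 10.54 = 80.7364 kJ
n = 5.26 / 180.16 = 0.029196 mol
q_rxn = −q_cal = -80.7364 kJ
ΔH = -80.7364 / 0.029196 = -2765 kJ/mol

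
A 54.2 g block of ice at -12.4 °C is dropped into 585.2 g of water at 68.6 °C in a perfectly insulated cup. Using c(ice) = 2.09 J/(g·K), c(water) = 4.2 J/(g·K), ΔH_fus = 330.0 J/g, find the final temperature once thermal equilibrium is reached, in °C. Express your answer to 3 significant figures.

Heat to bring ice to 0 °C and melt it: q₁ = 54.2×2.09×12.4 + 54.2×330.0 = 19291 J
Heat the water can supply cooling to 0 °C: 585.2×4.2×68.6 = 168608 J > q₁, so all ice melts.
Energy balance: 585.2×4.2×(68.6 − T) = 19291 + 54.2×4.2×(T − 0)
2457.84(68.6 − T) = 19291 + 227.64 T
168608 − 19291 = 2685.48 T
T = 149317 / 2685.48 = 55.60 °C

T_f = 55.6 °C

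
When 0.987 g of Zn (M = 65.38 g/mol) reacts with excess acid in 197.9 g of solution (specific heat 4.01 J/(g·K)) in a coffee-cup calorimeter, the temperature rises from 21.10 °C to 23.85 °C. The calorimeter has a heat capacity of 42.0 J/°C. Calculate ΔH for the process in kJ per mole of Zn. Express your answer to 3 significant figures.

ΔH = -152 kJ/mol

|ΔT| = |23.85 − 21.10| = 2.75 °C
|q_surr| = (197.9 × 4.01 + 42.0) × 2.75 = 835.579 × 2.75 = 2298 J
n(Zn) = 0.987 / 65.38 = 0.01510 mol
Temperature rose, so q_rxn = −|q_surr| = -2.298 kJ
ΔH = q_rxn / n = -152.2 kJ/mol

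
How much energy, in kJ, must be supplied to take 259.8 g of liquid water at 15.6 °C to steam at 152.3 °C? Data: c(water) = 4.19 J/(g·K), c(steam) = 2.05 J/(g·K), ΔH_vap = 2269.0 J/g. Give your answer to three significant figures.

q = 709 kJ

q1 (heat water 15.6→100.0 °C): 259.8 × 4.19 × 84.4 = 91875 J
q2 (vaporize at 100 °C): 259.8 × 2269.0 = 589486 J
q3 (heat steam 100.0→152.3 °C): 259.8 × 2.05 × 52.3 = 27854 J
Total: 91875 + 589486 + 27854 = 709215 J = 709 kJ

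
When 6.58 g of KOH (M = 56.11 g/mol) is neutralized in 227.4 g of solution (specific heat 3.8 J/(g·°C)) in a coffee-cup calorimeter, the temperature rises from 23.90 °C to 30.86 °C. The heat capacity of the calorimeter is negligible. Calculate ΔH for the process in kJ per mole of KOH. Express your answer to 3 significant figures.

ΔH = -51.3 kJ/mol

|ΔT| = |30.86 − 23.90| = 6.96 °C
|q_surr| = (227.4 × 3.8) × 6.96 = 864.12 × 6.96 = 6014 J
n(KOH) = 6.58 / 56.11 = 0.1173 mol
Temperature rose, so q_rxn = −|q_surr| = -6.014 kJ
ΔH = q_rxn / n = -51.27 kJ/mol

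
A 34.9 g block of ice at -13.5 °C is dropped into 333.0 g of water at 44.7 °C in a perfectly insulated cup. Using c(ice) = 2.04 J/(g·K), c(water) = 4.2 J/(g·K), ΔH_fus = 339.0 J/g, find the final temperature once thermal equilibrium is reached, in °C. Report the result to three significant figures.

T_f = 32.2 °C

Heat to bring ice to 0 °C and melt it: q₁ = 34.9×2.04×13.5 + 34.9×339.0 = 12792 J
Heat the water can supply cooling to 0 °C: 333.0×4.2×44.7 = 62517.4 J > q₁, so all ice melts.
Energy balance: 333.0×4.2×(44.7 − T) = 12792 + 34.9×4.2×(T − 0)
1398.6(44.7 − T) = 12792 + 146.58 T
62517.4 − 12792 = 1545.18 T
T = 49725.4 / 1545.18 = 32.18 °C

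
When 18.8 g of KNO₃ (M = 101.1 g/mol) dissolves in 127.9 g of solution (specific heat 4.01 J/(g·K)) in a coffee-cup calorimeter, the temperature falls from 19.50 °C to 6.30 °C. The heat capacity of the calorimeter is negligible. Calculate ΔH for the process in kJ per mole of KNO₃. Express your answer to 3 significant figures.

|ΔT| = |6.30 − 19.50| = 13.20 °C
|q_surr| = (127.9 × 4.01) × 13.20 = 512.879 × 13.20 = 6770 J
n(KNO₃) = 18.8 / 101.1 = 0.1860 mol
Temperature fell, so q_rxn = +|q_surr| = 6.770 kJ
ΔH = q_rxn / n = 36.40 kJ/mol

ΔH = 36.4 kJ/mol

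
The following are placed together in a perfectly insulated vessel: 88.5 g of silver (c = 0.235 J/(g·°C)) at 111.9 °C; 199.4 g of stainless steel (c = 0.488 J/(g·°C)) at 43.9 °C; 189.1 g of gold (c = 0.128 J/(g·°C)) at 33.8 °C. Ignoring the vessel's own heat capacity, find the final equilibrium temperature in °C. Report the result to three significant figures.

Σ mᵢcᵢ(T − Tᵢ) = 0  ⇒  T = Σ mᵢcᵢTᵢ / Σ mᵢcᵢ
Σ mᵢcᵢ = 88.5×0.235 + 199.4×0.488 + 189.1×0.128 = 142.3095
Σ mᵢcᵢTᵢ = 20.7975×111.9 + 97.3072×43.9 + 24.2048×33.8 = 7417.1
T = 7417.1 / 142.3095 = 52.12 °C

T_f = 52.1 °C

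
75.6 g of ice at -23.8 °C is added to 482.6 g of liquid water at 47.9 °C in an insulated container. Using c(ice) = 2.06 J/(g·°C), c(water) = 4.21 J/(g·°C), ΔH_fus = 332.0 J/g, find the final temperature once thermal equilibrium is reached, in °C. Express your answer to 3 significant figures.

T_f = 29.2 °C

Heat to bring ice to 0 °C and melt it: q₁ = 75.6×2.06×23.8 + 75.6×332.0 = 28806 J
Heat the water can supply cooling to 0 °C: 482.6×4.21×47.9 = 97320.6 J > q₁, so all ice melts.
Energy balance: 482.6×4.21×(47.9 − T) = 28806 + 75.6×4.21×(T − 0)
2031.746(47.9 − T) = 28806 + 318.276 T
97320.6 − 28806 = 2350.022 T
T = 68514.6 / 2350.022 = 29.15 °C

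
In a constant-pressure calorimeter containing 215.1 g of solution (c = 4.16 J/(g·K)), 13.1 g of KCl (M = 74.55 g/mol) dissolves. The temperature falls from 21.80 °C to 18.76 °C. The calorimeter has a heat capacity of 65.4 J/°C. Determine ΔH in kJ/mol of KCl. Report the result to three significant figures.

|ΔT| = |18.76 − 21.80| = 3.04 °C
|q_surr| = (215.1 × 4.16 + 65.4) × 3.04 = 960.216 × 3.04 = 2919 J
n(KCl) = 13.1 / 74.55 = 0.1757 mol
Temperature fell, so q_rxn = +|q_surr| = 2.919 kJ
ΔH = q_rxn / n = 16.61 kJ/mol

ΔH = 16.6 kJ/mol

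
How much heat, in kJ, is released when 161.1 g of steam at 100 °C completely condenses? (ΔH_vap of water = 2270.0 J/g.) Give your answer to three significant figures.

q = 366 kJ

q = m × ΔH_vap = 161.1 × 2270.0 = 365700 J = 366 kJ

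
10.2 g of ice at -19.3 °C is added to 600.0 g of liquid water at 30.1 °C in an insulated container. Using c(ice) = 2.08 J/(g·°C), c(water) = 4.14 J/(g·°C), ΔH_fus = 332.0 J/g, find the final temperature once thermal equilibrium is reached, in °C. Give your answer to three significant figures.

T_f = 28.1 °C

Heat to bring ice to 0 °C and melt it: q₁ = 10.2×2.08×19.3 + 10.2×332.0 = 3795.9 J
Heat the water can supply cooling to 0 °C: 600.0×4.14×30.1 = 74768.4 J > q₁, so all ice melts.
Energy balance: 600.0×4.14×(30.1 − T) = 3795.9 + 10.2×4.14×(T − 0)
2484(30.1 − T) = 3795.9 + 42.228 T
74768.4 − 3795.9 = 2526.228 T
T = 70972.5 / 2526.228 = 28.09 °C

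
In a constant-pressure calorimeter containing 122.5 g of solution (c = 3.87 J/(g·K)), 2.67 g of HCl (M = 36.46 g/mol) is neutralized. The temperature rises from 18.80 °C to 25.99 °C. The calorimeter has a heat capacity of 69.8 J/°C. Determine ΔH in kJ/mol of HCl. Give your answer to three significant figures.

|ΔT| = |25.99 − 18.80| = 7.19 °C
|q_surr| = (122.5 × 3.87 + 69.8) × 7.19 = 543.875 × 7.19 = 3910 J
n(HCl) = 2.67 / 36.46 = 0.07323 mol
Temperature rose, so q_rxn = −|q_surr| = -3.910 kJ
ΔH = q_rxn / n = -53.39 kJ/mol

ΔH = -53.4 kJ/mol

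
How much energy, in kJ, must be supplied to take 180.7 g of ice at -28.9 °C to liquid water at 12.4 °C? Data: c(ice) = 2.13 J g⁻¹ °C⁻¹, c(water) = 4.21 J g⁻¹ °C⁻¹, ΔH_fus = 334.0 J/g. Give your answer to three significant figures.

q1 (heat ice -28.9→0.0 °C): 180.7 × 2.13 × 28.9 = 11123 J
q2 (melt at 0 °C): 180.7 × 334.0 = 60354 J
q3 (heat water 0.0→12.4 °C): 180.7 × 4.21 × 12.4 = 9433 J
Total: 11123 + 60354 + 9433 = 80910 J = 80.9 kJ

q = 80.9 kJ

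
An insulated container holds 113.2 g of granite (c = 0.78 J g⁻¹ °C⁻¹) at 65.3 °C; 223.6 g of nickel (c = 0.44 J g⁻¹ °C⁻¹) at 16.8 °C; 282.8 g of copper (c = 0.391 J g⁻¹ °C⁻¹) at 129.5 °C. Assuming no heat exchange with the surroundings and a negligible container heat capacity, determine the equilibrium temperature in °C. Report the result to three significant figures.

Σ mᵢcᵢ(T − Tᵢ) = 0  ⇒  T = Σ mᵢcᵢTᵢ / Σ mᵢcᵢ
Σ mᵢcᵢ = 113.2×0.78 + 223.6×0.44 + 282.8×0.391 = 297.2548
Σ mᵢcᵢTᵢ = 88.296×65.3 + 98.384×16.8 + 110.5748×129.5 = 21738
T = 21738 / 297.2548 = 73.13 °C

T_f = 73.1 °C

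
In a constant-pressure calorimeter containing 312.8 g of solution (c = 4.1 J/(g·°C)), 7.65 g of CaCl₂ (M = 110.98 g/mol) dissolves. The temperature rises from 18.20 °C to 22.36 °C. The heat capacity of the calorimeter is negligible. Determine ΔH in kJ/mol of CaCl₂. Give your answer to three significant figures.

|ΔT| = |22.36 − 18.20| = 4.16 °C
|q_surr| = (312.8 × 4.1) × 4.16 = 1282.48 × 4.16 = 5335 J
n(CaCl₂) = 7.65 / 110.98 = 0.06893 mol
Temperature rose, so q_rxn = −|q_surr| = -5.335 kJ
ΔH = q_rxn / n = -77.40 kJ/mol

ΔH = -77.4 kJ/mol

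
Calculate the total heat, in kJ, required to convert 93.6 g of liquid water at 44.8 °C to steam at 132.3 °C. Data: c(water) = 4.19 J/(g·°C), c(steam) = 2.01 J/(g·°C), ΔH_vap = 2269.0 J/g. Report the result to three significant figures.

q = 240 kJ

q1 (heat water 44.8→100.0 °C): 93.6 × 4.19 × 55.2 = 21649 J
q2 (vaporize at 100 °C): 93.6 × 2269.0 = 212378 J
q3 (heat steam 100.0→132.3 °C): 93.6 × 2.01 × 32.3 = 6077 J
Total: 21649 + 212378 + 6077 = 240104 J = 240 kJ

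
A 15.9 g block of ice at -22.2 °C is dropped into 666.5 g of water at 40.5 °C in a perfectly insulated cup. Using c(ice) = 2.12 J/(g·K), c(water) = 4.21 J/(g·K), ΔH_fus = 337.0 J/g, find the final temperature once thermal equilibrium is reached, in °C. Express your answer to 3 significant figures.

T_f = 37.4 °C

Heat to bring ice to 0 °C and melt it: q₁ = 15.9×2.12×22.2 + 15.9×337.0 = 6106.6 J
Heat the water can supply cooling to 0 °C: 666.5×4.21×40.5 = 113642 J > q₁, so all ice melts.
Energy balance: 666.5×4.21×(40.5 − T) = 6106.6 + 15.9×4.21×(T − 0)
2805.965(40.5 − T) = 6106.6 + 66.939 T
113642 − 6106.6 = 2872.904 T
T = 107535.4 / 2872.904 = 37.43 °C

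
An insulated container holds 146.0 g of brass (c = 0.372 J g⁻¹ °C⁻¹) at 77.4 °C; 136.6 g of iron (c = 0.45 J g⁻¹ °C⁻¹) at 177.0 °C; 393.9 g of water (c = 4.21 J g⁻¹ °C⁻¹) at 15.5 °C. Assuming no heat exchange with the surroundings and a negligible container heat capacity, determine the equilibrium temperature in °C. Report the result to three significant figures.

Σ mᵢcᵢ(T − Tᵢ) = 0  ⇒  T = Σ mᵢcᵢTᵢ / Σ mᵢcᵢ
Σ mᵢcᵢ = 146.0×0.372 + 136.6×0.45 + 393.9×4.21 = 1774.101
Σ mᵢcᵢTᵢ = 54.312×77.4 + 61.47×177.0 + 1658.319×15.5 = 40788
T = 40788 / 1774.101 = 22.99 °C

T_f = 23.0 °C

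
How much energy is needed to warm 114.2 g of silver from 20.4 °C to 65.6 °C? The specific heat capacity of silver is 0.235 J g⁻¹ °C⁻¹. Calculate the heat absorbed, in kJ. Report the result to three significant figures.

q = m c ΔT = 114.2 × 0.235 × (65.6 − 20.4)
q = 114.2 × 0.235 × 45.2 = 1213 J = 1.21 kJ

q = 1.21 kJ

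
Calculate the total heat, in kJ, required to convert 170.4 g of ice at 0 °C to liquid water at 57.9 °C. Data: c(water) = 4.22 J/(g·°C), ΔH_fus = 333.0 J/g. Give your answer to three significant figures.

q = 98.4 kJ

q1 (melt at 0 °C): 170.4 × 333.0 = 56743 J
q2 (heat water 0.0→57.9 °C): 170.4 × 4.22 × 57.9 = 41635 J
Total: 56743 + 41635 = 98378 J = 98.4 kJ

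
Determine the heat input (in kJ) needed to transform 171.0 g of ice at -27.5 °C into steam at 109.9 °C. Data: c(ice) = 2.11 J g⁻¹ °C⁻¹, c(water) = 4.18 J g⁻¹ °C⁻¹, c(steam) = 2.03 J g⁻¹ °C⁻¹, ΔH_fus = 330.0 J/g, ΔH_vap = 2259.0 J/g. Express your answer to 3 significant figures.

q1 (heat ice -27.5→0.0 °C): 171.0 × 2.11 × 27.5 = 9922 J
q2 (melt at 0 °C): 171.0 × 330.0 = 56430 J
q3 (heat water 0.0→100.0 °C): 171.0 × 4.18 × 100.0 = 71478 J
q4 (vaporize at 100 °C): 171.0 × 2259.0 = 386289 J
q5 (heat steam 100.0→109.9 °C): 171.0 × 2.03 × 9.9 = 3437 J
Total: 9922 + 56430 + 71478 + 386289 + 3437 = 527556 J = 528 kJ

q = 528 kJ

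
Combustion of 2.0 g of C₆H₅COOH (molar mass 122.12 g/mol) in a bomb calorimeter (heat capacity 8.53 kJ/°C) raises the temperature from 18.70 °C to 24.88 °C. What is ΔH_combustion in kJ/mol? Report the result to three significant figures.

ΔH = -3220 kJ/mol

ΔT = 24.88 − 18.70 = 6.18 °C
q_cal = C_cal × ΔT = 8.53 × 6.18 = 52.7154 kJ
n = 2.0 / 122.12 = 0.01638 mol
q_rxn = −q_cal = -52.7154 kJ
ΔH = -52.7154 / 0.01638 = -3218 kJ/mol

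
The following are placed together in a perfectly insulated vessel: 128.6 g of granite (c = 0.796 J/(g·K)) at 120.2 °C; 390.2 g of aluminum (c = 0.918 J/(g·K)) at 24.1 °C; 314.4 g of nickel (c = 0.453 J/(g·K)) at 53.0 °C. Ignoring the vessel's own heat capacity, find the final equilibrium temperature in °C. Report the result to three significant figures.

Σ mᵢcᵢ(T − Tᵢ) = 0  ⇒  T = Σ mᵢcᵢTᵢ / Σ mᵢcᵢ
Σ mᵢcᵢ = 128.6×0.796 + 390.2×0.918 + 314.4×0.453 = 602.9924
Σ mᵢcᵢTᵢ = 102.3656×120.2 + 358.2036×24.1 + 142.4232×53.0 = 28485
T = 28485 / 602.9924 = 47.24 °C

T_f = 47.2 °C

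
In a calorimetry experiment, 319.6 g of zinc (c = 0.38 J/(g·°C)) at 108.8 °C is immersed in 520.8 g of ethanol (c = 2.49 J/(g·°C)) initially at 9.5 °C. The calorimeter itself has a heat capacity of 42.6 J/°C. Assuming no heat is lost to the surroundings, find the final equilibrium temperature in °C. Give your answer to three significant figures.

Heat lost by zinc = heat gained by ethanol + calorimeter.
(319.6)(0.38)(108.8 − T) = [(520.8)(2.49) + 42.6](T − 9.5)
121.448 (108.8 − T) = 1339.392 (T − 9.5)
13214 − 121.448 T = 1339.392 T − 12724
25938 = 1460.840 T
T = 17.76 °C

T_f = 17.8 °C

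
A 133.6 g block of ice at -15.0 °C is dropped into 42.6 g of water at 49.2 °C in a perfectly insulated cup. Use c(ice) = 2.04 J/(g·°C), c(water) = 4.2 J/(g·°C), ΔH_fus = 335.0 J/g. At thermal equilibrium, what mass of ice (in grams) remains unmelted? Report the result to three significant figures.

m_ice remaining = 120 g

Heat to warm all ice to 0 °C: 133.6×2.04×15.0 = 4088.2 J
Heat released by water cooling to 0 °C: 42.6×4.2×49.2 = 8802.9 J
8802.9 J < 4088.2 + 133.6×335.0 = 48844.2 J, so not all ice melts; final T = 0 °C.
Heat left for melting: 8802.9 − 4088.2 = 4714.7 J
Mass melted = 4714.7 / 335.0 = 14.07 g
Ice remaining = 133.6 − 14.07 = 119.53 g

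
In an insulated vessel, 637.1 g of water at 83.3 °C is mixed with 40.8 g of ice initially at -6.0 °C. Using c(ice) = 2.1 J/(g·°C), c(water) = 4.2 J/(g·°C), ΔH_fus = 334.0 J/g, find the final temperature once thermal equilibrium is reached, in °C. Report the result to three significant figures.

Heat to bring ice to 0 °C and melt it: q₁ = 40.8×2.1×6.0 + 40.8×334.0 = 14141 J
Heat the water can supply cooling to 0 °C: 637.1×4.2×83.3 = 222896 J > q₁, so all ice melts.
Energy balance: 637.1×4.2×(83.3 − T) = 14141 + 40.8×4.2×(T − 0)
2675.82(83.3 − T) = 14141 + 171.36 T
222896 − 14141 = 2847.18 T
T = 208755 / 2847.18 = 73.32 °C

T_f = 73.3 °C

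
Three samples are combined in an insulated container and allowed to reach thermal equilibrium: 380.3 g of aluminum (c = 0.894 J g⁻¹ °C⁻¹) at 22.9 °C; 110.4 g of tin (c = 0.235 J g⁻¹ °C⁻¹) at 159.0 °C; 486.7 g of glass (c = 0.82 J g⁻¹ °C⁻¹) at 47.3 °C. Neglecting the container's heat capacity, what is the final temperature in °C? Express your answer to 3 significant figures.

Σ mᵢcᵢ(T − Tᵢ) = 0  ⇒  T = Σ mᵢcᵢTᵢ / Σ mᵢcᵢ
Σ mᵢcᵢ = 380.3×0.894 + 110.4×0.235 + 486.7×0.82 = 765.0262
Σ mᵢcᵢTᵢ = 339.9882×22.9 + 25.944×159.0 + 399.094×47.3 = 30788
T = 30788 / 765.0262 = 40.24 °C

T_f = 40.2 °C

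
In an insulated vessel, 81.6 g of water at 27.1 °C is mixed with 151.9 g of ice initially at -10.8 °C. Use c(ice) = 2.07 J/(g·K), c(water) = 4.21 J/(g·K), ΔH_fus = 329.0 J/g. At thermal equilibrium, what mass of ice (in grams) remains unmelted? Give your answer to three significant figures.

m_ice remaining = 134 g

Heat to warm all ice to 0 °C: 151.9×2.07×10.8 = 3395.9 J
Heat released by water cooling to 0 °C: 81.6×4.21×27.1 = 9309.8 J
9309.8 J < 3395.9 + 151.9×329.0 = 53371.0 J, so not all ice melts; final T = 0 °C.
Heat left for melting: 9309.8 − 3395.9 = 5913.9 J
Mass melted = 5913.9 / 329.0 = 17.98 g
Ice remaining = 151.9 − 17.98 = 133.92 g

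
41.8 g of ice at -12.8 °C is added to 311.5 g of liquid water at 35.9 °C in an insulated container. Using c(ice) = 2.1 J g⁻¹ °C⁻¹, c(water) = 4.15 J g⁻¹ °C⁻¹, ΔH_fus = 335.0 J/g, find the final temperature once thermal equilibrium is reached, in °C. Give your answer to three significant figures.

T_f = 21.3 °C

Heat to bring ice to 0 °C and melt it: q₁ = 41.8×2.1×12.8 + 41.8×335.0 = 15127 J
Heat the water can supply cooling to 0 °C: 311.5×4.15×35.9 = 46408.8 J > q₁, so all ice melts.
Energy balance: 311.5×4.15×(35.9 − T) = 15127 + 41.8×4.15×(T − 0)
1292.725(35.9 − T) = 15127 + 173.47 T
46408.8 − 15127 = 1466.195 T
T = 31281.8 / 1466.195 = 21.34 °C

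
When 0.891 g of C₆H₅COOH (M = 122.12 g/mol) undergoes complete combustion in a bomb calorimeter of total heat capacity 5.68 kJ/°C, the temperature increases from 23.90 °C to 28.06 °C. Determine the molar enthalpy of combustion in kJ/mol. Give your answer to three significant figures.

ΔT = 28.06 − 23.90 = 4.16 °C
q_cal = C_cal × ΔT = 5.68 × 4.16 = 23.6288 kJ
n = 0.891 / 122.12 = 0.007296 mol
q_rxn = −q_cal = -23.6288 kJ
ΔH = -23.6288 / 0.007296 = -3239 kJ/mol

ΔH = -3240 kJ/mol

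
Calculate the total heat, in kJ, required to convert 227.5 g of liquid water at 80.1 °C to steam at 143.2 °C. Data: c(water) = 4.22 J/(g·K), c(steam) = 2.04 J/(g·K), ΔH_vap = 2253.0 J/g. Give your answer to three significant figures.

q = 552 kJ

q1 (heat water 80.1→100.0 °C): 227.5 × 4.22 × 19.9 = 19105 J
q2 (vaporize at 100 °C): 227.5 × 2253.0 = 512558 J
q3 (heat steam 100.0→143.2 °C): 227.5 × 2.04 × 43.2 = 20049 J
Total: 19105 + 512558 + 20049 = 551712 J = 552 kJ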